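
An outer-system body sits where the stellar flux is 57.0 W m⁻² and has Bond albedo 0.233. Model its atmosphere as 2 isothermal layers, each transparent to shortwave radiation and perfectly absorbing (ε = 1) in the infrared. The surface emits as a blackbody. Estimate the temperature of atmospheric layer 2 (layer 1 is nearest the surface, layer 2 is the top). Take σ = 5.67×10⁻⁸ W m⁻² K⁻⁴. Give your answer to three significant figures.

118 kelvin

OLR = S(1−α)/4 = 10.93 W m⁻²; the top layer radiates at T_e = 117.8 K.
The net upward flux σT_e⁴ is constant between every pair of levels, so T_k⁴ = (N+1−k)T_e⁴.
T_2 = (1)^(1/4)·117.8 = 117.8 K.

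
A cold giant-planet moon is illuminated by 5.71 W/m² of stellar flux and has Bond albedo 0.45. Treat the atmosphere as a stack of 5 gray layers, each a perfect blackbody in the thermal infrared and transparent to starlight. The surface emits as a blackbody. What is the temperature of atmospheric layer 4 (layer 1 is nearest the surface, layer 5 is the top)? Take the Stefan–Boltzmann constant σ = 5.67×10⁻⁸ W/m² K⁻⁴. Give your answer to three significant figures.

72.5 kelvin

OLR = S(1−α)/4 = 0.7851 W/m²; the top layer radiates at T_e = 61.00 K.
In the N-layer model, layer k (counted from the surface) has T_k = (N+1−k)^(1/4)·T_e.
T_4 = (2)^(1/4)·61.00 = 72.54 K.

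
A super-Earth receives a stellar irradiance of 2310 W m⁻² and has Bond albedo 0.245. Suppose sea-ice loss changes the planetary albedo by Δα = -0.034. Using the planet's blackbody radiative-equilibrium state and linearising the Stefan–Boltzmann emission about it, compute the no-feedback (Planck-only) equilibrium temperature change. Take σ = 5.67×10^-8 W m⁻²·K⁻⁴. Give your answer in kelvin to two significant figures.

Reference equilibrium: T_e = [S(1−α)/(4σ)]^(1/4) = 296.1 K.
The change in absorbed flux is Δ[S(1−α)/4] = −SΔα/4 = 19.64 W m⁻².
Linearising σT⁴ gives d(σT⁴)/dT = 4σT_e³ = 5.890 W m⁻² per K.
ΔT₀ = ΔF/λ_P = 19.64/5.890 = 3.33 K.

3.3 K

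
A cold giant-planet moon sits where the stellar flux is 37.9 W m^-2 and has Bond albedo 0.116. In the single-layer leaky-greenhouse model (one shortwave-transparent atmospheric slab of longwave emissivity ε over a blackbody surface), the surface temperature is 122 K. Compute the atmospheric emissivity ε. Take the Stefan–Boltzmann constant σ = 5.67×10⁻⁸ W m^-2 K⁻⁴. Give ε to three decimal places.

First, T_e = [37.90·(1−0.116)/(4σ)]^(1/4) = 110.2 K.
Inverting T_s⁴ = 2T_e⁴/(2−ε): (T_e/T_s)⁴ = 0.6668, so ε = 2(1 − 0.6668) = 0.6664.

0.666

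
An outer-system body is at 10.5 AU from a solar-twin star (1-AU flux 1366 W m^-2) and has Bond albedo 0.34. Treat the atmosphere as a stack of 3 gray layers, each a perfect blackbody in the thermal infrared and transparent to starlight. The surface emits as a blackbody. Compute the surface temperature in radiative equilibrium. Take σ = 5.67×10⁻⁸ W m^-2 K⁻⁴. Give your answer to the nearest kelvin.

110 kelvin

Flux at the orbit: S = 1366/(10.5)² = 12.39 W m^-2.
Top-of-atmosphere balance: σT_e⁴ = S(1−α)/4 = 2.044 W m^-2 → T_e = 77.49 K.
With N = 3 opaque layers, T_s = (N+1)^(1/4)·T_e = 4^(1/4)·77.49 = 109.6 K.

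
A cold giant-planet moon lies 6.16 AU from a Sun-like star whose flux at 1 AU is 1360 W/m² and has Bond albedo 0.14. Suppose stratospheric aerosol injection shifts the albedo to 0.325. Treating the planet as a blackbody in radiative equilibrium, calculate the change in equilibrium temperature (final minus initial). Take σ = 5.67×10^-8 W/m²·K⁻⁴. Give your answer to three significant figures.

Irradiance scales as 1/d², so S = 1360 W/m² × (1/6.16)² = 35.84 W/m².
With α = 0.14, T₁ = 108.0 K.
Final:   T₂ = [S(1−0.325)/(4σ)]^(1/4) = 101.6 K.
ΔT = T₂ − T₁ = -6.344 K.

-6.34 K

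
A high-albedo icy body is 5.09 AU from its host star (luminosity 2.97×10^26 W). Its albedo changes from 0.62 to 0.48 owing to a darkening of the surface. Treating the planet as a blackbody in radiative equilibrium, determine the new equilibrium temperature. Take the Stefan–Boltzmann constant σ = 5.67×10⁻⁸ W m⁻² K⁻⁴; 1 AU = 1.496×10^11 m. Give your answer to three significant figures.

98.3 K

Orbital distance: d = 5.09 AU = 7.615×10^11 m.
S = L/(4πd²) = 40.76 W m⁻².
With the new albedo, S(1−α₂)/4 = 5.299 W m⁻², so T₂ = 98.32 K.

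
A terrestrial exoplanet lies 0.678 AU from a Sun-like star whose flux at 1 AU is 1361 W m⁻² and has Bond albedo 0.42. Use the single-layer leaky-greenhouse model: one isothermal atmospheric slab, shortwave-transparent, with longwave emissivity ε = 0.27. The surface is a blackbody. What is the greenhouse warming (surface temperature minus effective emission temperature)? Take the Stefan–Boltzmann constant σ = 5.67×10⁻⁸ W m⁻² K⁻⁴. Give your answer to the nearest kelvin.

11 K

Flux at the orbit: S = 1361/(0.678)² = 2961 W m⁻².
Effective emission temperature (TOA balance): σT_e⁴ = S(1−α)/4 = 429.3 W m⁻² → T_e = 295.0 K.
For a single slab of emissivity ε, T_s⁴ = 2T_e⁴/(2−ε); thus T_s = 295.0·(1.156)^(1/4) = 305.9 K.
Greenhouse warming: T_s − T_e = 10.89 K.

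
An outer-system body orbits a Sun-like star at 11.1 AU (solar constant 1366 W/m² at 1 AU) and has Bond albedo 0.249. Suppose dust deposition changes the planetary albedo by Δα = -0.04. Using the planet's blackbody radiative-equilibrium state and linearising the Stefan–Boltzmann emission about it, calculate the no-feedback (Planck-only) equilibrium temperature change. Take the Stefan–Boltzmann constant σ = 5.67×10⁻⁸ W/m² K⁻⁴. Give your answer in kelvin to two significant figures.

1.0 kelvin

Irradiance scales as 1/d², so S = 1366 W/m² × (1/11.1)² = 11.09 W/m².
The baseline emission temperature is T_e = 77.84 K.
ΔF = −(S/4)Δα = −(11.09/4)×(-0.04) = 0.1109 W/m².
The Planck feedback parameter is 4σT_e³ = 0.1070 W/m²/K.
Hence the no-feedback warming is ΔF/(4σT_e³) = 1.04 K.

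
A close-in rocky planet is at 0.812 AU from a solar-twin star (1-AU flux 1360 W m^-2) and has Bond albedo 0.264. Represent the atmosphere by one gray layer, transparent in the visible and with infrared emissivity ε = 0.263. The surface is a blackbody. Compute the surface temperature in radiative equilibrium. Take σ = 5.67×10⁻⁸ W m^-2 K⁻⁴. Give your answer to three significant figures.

296 K

Irradiance scales as 1/d², so S = 1360 W m^-2 × (1/0.812)² = 2063 W m^-2.
At the top of the atmosphere, σT_e⁴ = S(1−α)/4 = 379.5 W m^-2, giving T_e = 286.0 K.
For a single slab of emissivity ε, T_s⁴ = 2T_e⁴/(2−ε); thus T_s = 286.0·(1.151)^(1/4) = 296.3 K.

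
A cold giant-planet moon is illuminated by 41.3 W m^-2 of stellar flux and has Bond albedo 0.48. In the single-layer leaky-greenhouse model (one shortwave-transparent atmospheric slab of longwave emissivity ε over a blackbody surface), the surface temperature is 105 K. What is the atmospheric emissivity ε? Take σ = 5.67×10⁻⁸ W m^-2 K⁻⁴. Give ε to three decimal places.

0.442

Effective temperature: T_e = [S(1−α)/(4σ)]^(1/4) = 98.65 K.
T_s⁴ = T_e⁴·2/(2−ε) → ε = 2 − 2(T_e/T_s)⁴ = 2 − 2·(98.65/105)⁴ = 0.4419.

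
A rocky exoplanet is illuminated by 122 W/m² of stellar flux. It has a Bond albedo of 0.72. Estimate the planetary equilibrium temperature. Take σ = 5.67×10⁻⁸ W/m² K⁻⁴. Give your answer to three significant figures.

111 K

The planet absorbs (1−α)S over its disc πR² and re-emits over 4πR², so the mean absorbed flux is (1−0.72)·122.0/4 = 8.540 W/m².
Set σT⁴ = 8.540 → T = (8.540/σ)^(1/4) = 110.8 K.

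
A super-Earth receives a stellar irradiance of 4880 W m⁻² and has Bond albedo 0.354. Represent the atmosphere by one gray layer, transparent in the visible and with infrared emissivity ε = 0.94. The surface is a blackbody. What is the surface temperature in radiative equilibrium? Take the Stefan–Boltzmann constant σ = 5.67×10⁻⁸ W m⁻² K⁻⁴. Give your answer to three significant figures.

402 K

The planet radiates to space at T_e = [S(1−α)/(4σ)]^(1/4) = 343.4 K.
For a single slab of emissivity ε, T_s⁴ = 2T_e⁴/(2−ε); thus T_s = 343.4·(1.887)^(1/4) = 402.4 K.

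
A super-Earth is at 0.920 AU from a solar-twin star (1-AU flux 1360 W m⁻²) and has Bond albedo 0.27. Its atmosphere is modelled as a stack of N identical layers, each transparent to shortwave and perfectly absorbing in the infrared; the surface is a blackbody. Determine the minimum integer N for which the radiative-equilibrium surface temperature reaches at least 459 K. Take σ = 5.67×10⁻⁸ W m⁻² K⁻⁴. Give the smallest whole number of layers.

8

Flux at the orbit: S = 1360/(0.920)² = 1607 W m⁻².
Top-of-atmosphere balance: σT_e⁴ = S(1−α)/4 = 293.2 W m⁻² → T_e = 268.2 K.
T_s = (N+1)^(1/4)·T_e ≥ 459 K requires N+1 ≥ (T_s/T_e)⁴ = (459/268.2)⁴ = 8.582.
So N ≥ 7.582; the smallest integer is N = 8.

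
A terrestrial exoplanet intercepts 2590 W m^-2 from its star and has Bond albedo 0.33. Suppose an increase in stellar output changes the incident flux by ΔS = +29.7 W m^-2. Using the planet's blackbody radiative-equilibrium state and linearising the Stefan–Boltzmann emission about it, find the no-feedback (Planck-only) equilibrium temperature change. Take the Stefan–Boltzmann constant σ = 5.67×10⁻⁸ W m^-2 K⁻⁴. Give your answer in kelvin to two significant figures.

Reference equilibrium: T_e = [S(1−α)/(4σ)]^(1/4) = 295.8 K.
Only a fraction (1−α) is absorbed and it's spread over 4πR², so ΔF = (1−α)ΔS/4 = 4.975 W m^-2.
The Planck feedback parameter is 4σT_e³ = 5.867 W m^-2/K.
So ΔT₀ = 4.975/5.867 = 0.848 K.

0.85 K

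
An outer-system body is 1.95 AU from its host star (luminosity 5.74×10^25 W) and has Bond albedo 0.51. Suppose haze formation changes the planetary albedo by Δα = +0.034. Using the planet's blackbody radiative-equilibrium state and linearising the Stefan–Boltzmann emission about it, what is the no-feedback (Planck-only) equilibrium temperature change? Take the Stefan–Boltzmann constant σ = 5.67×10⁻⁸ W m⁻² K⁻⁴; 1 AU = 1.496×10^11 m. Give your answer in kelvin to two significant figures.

Orbital distance: d = 1.95 AU = 2.917×10^11 m.
S = L/(4πd²) = 53.67 W m⁻².
Reference equilibrium: T_e = [S(1−α)/(4σ)]^(1/4) = 103.8 K.
TOA radiative forcing: ΔF = −S·Δα/4 = −53.67·(+0.034)/4 = -0.4562 W m⁻².
Planck response: λ_P = 4σT_e³ = 4·5.67×10⁻⁸·(103.8)³ = 0.2534 W m⁻²/K.
ΔT₀ = ΔF/λ_P = -0.4562/0.2534 = -1.80 K.

-1.8 K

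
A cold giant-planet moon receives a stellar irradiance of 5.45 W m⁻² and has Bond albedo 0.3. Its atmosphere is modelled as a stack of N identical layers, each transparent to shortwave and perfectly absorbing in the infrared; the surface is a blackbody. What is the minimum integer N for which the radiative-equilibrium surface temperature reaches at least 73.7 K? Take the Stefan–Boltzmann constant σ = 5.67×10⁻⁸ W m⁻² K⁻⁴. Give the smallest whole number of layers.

1

OLR = S(1−α)/4 = 0.9537 W m⁻²; the top layer radiates at T_e = 64.04 K.
T_s = (N+1)^(1/4)·T_e ≥ 73.7 K requires N+1 ≥ (T_s/T_e)⁴ = (73.7/64.04)⁴ = 1.754.
Rounding up, N = 1.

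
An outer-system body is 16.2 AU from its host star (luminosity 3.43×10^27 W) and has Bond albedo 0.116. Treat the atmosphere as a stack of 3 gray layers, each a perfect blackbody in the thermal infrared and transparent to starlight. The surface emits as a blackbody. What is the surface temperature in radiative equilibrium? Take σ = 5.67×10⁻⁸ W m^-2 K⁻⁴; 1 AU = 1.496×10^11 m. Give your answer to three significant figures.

164 kelvin

d = 16.2 × 1.496×10^11 m = 2.424×10^12 m.
S = L/(4πd²) = 46.47 W m^-2.
Top-of-atmosphere balance: σT_e⁴ = S(1−α)/4 = 10.27 W m^-2 → T_e = 116.0 K.
With N = 3 opaque layers, T_s = (N+1)^(1/4)·T_e = 4^(1/4)·116.0 = 164.1 K.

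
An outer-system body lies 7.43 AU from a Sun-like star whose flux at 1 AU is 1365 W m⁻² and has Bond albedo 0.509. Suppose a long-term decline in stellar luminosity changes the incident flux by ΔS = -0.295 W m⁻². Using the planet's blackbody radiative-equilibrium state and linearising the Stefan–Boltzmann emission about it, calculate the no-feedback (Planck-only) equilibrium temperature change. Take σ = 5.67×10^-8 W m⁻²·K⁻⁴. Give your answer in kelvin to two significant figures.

Irradiance scales as 1/d², so S = 1365 W m⁻² × (1/7.43)² = 24.73 W m⁻².
Unperturbed T_e = [24.73·(1−0.509)/(4σ)]^¼ = 85.54 K.
Only a fraction (1−α) is absorbed and it's spread over 4πR², so ΔF = (1−α)ΔS/4 = -0.03621 W m⁻².
Linearising σT⁴ gives d(σT⁴)/dT = 4σT_e³ = 0.1419 W m⁻² per K.
So ΔT₀ = -0.03621/0.1419 = -0.255 K.

-0.26 kelvin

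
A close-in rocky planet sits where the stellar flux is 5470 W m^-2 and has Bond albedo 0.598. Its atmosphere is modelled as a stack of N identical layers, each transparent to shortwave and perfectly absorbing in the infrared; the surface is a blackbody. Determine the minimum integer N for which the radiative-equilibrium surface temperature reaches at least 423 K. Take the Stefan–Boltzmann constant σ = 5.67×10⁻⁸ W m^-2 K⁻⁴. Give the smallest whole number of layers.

3

Top-of-atmosphere balance: σT_e⁴ = S(1−α)/4 = 549.7 W m^-2 → T_e = 313.8 K.
Since T_s⁴ = (N+1)T_e⁴, we need N ≥ (T_s/T_e)⁴ − 1 = 2.302.
So N ≥ 2.302; the smallest integer is N = 3.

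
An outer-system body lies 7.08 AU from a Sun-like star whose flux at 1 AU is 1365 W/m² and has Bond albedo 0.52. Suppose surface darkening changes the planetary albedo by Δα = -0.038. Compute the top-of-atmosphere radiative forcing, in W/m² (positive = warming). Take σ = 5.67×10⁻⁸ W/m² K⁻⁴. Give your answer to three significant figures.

Flux at the orbit: S = 1365/(7.08)² = 27.23 W/m².
ΔF = −(S/4)Δα = −(27.23/4)×(-0.038) = 0.2587 W/m².

0.259 W/m²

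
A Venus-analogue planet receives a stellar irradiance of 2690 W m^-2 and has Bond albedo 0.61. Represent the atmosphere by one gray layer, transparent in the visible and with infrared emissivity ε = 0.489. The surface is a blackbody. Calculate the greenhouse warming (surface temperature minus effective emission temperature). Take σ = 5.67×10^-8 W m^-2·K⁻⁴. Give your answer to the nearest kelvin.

At the top of the atmosphere, σT_e⁴ = S(1−α)/4 = 262.3 W m^-2, giving T_e = 260.8 K.
The surface balance (absorbed SW + ε·downward IR = σT_s⁴) with T_a⁴ = T_s⁴/2 reduces to T_s = T_e·[2/(2−ε)]^¼ = 279.7 K.
Greenhouse warming: T_s − T_e = 18.94 K.

19 K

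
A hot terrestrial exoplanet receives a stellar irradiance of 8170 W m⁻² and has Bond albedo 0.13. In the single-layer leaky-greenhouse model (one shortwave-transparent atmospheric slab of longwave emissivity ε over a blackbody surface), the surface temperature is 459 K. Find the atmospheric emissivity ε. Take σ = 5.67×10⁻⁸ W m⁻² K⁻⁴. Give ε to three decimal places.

TOA balance gives T_e = 420.8 K.
Inverting T_s⁴ = 2T_e⁴/(2−ε): (T_e/T_s)⁴ = 0.7061, so ε = 2(1 − 0.7061) = 0.5879.

0.588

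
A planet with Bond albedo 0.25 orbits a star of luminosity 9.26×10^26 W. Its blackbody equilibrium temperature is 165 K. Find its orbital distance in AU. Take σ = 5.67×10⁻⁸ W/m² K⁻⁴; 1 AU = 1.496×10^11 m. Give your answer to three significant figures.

3.83 AU

Required flux: S = 4σT⁴/(1−α) = 224.1 W/m².
Then d = [L/(4πS)]^(1/2) = 5.734×10^11 m, i.e. 3.833 AU.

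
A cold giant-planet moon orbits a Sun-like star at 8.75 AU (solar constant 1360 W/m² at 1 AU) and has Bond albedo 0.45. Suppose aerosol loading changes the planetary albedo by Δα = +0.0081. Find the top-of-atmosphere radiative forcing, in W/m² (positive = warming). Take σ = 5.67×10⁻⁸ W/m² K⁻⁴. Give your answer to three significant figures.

By the inverse-square law, S = 1360/8.75² = 17.76 W/m².
TOA radiative forcing: ΔF = −S·Δα/4 = −17.76·(+0.0081)/4 = -0.03597 W/m².

-0.0360 W/m²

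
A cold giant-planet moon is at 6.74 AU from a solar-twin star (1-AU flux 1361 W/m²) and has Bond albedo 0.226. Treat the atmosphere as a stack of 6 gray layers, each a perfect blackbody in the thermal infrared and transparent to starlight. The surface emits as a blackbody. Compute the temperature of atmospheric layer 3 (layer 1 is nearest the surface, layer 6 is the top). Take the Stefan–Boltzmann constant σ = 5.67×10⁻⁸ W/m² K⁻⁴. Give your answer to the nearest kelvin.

142 kelvin

Irradiance scales as 1/d², so S = 1361 W/m² × (1/6.74)² = 29.96 W/m².
The effective emission temperature is T_e = [S(1−α)/(4σ)]^¼ = 100.6 K.
In the N-layer model, layer k (counted from the surface) has T_k = (N+1−k)^(1/4)·T_e.
T_3 = (4)^(1/4)·100.6 = 142.2 K.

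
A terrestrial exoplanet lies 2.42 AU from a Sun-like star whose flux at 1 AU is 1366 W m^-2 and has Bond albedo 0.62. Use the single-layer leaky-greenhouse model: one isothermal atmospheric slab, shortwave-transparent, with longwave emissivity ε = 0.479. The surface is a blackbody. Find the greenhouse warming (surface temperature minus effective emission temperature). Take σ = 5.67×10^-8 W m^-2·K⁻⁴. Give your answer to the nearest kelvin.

Flux at the orbit: S = 1366/(2.42)² = 233.2 W m^-2.
Effective emission temperature (TOA balance): σT_e⁴ = S(1−α)/4 = 22.16 W m^-2 → T_e = 140.6 K.
Surface balance with a leaky layer gives σT_s⁴ = σT_e⁴·2/(2−ε), so T_s = T_e·[2/(2−0.479)]^(1/4) = 150.6 K.
T_s − T_e = 150.6 − 140.6 = 9.960 K.

10 K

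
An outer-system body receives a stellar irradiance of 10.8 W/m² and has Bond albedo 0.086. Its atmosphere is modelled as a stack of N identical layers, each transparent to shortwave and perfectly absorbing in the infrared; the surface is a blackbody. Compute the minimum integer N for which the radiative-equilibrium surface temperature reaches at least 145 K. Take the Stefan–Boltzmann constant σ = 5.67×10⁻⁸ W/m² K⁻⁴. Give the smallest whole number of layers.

OLR = S(1−α)/4 = 2.468 W/m²; the top layer radiates at T_e = 81.22 K.
T_s = (N+1)^(1/4)·T_e ≥ 145 K requires N+1 ≥ (T_s/T_e)⁴ = (145/81.22)⁴ = 10.157.
Rounding up, N = 10.

10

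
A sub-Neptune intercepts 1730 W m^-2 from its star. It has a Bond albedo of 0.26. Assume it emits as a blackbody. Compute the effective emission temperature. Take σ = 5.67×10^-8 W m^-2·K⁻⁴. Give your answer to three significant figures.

Averaging over the sphere, the absorbed flux is S(1−α)/4 = 320.1 W m^-2.
In equilibrium σT⁴ equals this, so T = 274.1 K.

274 K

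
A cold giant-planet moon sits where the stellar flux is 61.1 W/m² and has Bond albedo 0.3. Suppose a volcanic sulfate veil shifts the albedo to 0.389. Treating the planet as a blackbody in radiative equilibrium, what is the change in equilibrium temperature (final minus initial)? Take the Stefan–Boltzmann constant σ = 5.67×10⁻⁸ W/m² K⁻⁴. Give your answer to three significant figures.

-3.92 K

With α = 0.3, T₁ = 117.2 K.
Final:   T₂ = [S(1−0.389)/(4σ)]^(1/4) = 113.3 K.
ΔT = T₂ − T₁ = -3.917 K.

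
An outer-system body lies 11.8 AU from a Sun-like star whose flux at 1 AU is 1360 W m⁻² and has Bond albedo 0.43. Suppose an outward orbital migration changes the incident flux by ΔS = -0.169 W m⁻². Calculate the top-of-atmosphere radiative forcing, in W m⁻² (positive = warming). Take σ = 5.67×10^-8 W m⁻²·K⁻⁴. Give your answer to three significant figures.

By the inverse-square law, S = 1360/11.8² = 9.767 W m⁻².
TOA radiative forcing: ΔF = (1−α)ΔS/4 = 0.57·(-0.169)/4 = -0.02408 W m⁻².

-0.0241 W m⁻²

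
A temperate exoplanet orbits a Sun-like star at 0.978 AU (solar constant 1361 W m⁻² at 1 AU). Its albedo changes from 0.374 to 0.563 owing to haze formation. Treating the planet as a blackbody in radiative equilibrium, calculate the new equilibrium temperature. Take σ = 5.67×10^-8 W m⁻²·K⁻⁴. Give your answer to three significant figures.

Flux at the orbit: S = 1361/(0.978)² = 1423 W m⁻².
T₂ = [S(1−α₂)/(4σ)]^(1/4) = [1423·0.437/(4σ)]^(1/4) = 228.8 K.

229 kelvin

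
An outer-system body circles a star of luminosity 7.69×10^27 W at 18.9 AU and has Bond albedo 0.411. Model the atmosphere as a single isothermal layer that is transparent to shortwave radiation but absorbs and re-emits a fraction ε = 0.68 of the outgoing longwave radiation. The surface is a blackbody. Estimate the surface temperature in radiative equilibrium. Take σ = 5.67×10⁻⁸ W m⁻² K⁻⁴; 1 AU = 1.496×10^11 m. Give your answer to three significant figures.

Orbital distance: d = 18.9 AU = 2.827×10^12 m.
S = L/(4πd²) = 76.55 W m⁻².
Effective emission temperature (TOA balance): σT_e⁴ = S(1−α)/4 = 11.27 W m⁻² → T_e = 118.7 K.
The surface balance (absorbed SW + ε·downward IR = σT_s⁴) with T_a⁴ = T_s⁴/2 reduces to T_s = T_e·[2/(2−ε)]^¼ = 131.7 K.

132 K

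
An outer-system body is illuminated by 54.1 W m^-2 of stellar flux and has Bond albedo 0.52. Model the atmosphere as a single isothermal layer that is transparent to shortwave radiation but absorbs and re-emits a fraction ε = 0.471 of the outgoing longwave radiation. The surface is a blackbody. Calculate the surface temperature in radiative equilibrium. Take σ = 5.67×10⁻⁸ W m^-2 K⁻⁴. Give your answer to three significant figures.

111 K

Effective emission temperature (TOA balance): σT_e⁴ = S(1−α)/4 = 6.492 W m^-2 → T_e = 103.4 K.
Surface balance with a leaky layer gives σT_s⁴ = σT_e⁴·2/(2−ε), so T_s = T_e·[2/(2−0.471)]^(1/4) = 110.6 K.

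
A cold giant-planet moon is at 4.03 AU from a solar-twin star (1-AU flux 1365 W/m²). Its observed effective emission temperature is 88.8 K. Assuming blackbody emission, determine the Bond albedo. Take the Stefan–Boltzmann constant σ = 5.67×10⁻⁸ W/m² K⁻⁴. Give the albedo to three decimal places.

0.832

Irradiance scales as 1/d², so S = 1365 W/m² × (1/4.03)² = 84.05 W/m².
Energy balance: S(1−α)/4 = σT⁴, so 1−α = 4σT⁴/S.
σT⁴ = 3.526 W/m², so 4σT⁴ = 14.10 W/m².
1−α = 14.10/84.05 = 0.1678, so α = 0.8322.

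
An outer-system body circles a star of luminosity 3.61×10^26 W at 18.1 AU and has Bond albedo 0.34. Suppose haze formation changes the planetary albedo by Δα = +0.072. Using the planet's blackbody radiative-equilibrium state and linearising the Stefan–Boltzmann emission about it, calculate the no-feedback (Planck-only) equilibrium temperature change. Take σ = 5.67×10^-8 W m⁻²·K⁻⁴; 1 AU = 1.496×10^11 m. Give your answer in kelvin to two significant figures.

d = 18.1 × 1.496×10^11 m = 2.708×10^12 m.
S = L/(4πd²) = 3.918 W m⁻².
Unperturbed T_e = [3.918·(1−0.34)/(4σ)]^¼ = 58.11 K.
TOA radiative forcing: ΔF = −S·Δα/4 = −3.918·(+0.072)/4 = -0.07053 W m⁻².
Planck response: λ_P = 4σT_e³ = 4·5.67×10⁻⁸·(58.11)³ = 0.04450 W m⁻²/K.
Hence the no-feedback warming is ΔF/(4σT_e³) = -1.58 K.

-1.6 K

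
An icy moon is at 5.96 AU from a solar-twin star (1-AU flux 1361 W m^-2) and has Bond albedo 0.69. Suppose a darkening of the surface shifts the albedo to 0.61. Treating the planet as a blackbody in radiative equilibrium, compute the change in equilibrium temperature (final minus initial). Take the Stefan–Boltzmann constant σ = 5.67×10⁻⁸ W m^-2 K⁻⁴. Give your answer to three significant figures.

5.03 K

Flux at the orbit: S = 1361/(5.96)² = 38.31 W m^-2.
With α = 0.69, T₁ = 85.07 K.
After:  T₂ = [38.31·0.39/(4σ)]^(1/4) = 90.09 K.
ΔT = T₂ − T₁ = 5.025 K.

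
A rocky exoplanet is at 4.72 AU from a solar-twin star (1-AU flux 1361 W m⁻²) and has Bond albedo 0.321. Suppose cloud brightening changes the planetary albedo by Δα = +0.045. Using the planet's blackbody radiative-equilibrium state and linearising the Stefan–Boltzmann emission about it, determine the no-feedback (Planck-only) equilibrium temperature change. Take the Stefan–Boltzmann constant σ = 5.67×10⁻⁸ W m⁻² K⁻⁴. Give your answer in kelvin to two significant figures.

Irradiance scales as 1/d², so S = 1361 W m⁻² × (1/4.72)² = 61.09 W m⁻².
Reference equilibrium: T_e = [S(1−α)/(4σ)]^(1/4) = 116.3 K.
TOA radiative forcing: ΔF = −S·Δα/4 = −61.09·(+0.045)/4 = -0.6873 W m⁻².
The Planck feedback parameter is 4σT_e³ = 0.3567 W m⁻²/K.
So ΔT₀ = -0.6873/0.3567 = -1.93 K.

-1.9 K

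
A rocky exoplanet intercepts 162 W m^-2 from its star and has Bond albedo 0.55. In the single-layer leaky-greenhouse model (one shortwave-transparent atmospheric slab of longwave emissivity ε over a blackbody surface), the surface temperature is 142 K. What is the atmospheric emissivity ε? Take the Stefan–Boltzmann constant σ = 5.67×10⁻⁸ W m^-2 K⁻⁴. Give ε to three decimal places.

0.419

TOA balance gives T_e = 133.9 K.
Since (2−ε)/2 = (T_e/T_s)⁴ = 0.7906, ε = 0.4189.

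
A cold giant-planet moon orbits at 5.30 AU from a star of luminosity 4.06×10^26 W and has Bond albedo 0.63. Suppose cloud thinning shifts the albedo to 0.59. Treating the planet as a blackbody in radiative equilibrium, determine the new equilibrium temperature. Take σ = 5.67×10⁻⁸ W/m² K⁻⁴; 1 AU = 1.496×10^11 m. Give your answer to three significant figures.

98.2 kelvin

Orbital distance: d = 5.30 AU = 7.929×10^11 m.
Flux at the orbit: S = L/(4πd²) = 4.06×10^26/(4π·(7.93×10^11)²) = 51.39 W/m².
With the new albedo, S(1−α₂)/4 = 5.268 W/m², so T₂ = 98.18 K.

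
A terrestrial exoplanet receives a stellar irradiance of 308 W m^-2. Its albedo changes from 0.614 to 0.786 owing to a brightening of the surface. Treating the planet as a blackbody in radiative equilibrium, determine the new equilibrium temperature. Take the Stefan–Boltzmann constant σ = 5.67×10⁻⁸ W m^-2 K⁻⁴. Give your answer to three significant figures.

New equilibrium: T₂ = [(1−0.786)·308.0/(4σ)]^(1/4) = 130.6 K.

131 K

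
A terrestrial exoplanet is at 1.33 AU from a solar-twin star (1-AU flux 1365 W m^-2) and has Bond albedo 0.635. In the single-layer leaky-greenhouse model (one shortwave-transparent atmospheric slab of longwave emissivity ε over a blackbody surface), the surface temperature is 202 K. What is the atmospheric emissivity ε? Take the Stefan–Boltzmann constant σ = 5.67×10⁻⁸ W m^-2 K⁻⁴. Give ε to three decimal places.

0.508

Irradiance scales as 1/d², so S = 1365 W m^-2 × (1/1.33)² = 771.7 W m^-2.
Effective temperature: T_e = [S(1−α)/(4σ)]^(1/4) = 187.7 K.
Inverting T_s⁴ = 2T_e⁴/(2−ε): (T_e/T_s)⁴ = 0.7459, so ε = 2(1 − 0.7459) = 0.5082.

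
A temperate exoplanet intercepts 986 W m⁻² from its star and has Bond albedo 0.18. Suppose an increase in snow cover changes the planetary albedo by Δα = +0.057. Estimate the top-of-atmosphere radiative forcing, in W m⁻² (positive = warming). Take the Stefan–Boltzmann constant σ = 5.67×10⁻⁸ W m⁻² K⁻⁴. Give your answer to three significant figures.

ΔF = −(S/4)Δα = −(986.0/4)×(+0.057) = -14.05 W m⁻².

-14.1 W m⁻²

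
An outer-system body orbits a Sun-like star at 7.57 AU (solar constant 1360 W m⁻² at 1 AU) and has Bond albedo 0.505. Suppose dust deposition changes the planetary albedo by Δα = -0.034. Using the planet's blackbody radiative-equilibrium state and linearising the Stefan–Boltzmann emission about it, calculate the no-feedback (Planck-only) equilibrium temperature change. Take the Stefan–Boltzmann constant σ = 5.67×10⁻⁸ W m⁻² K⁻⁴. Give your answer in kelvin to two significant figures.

1.5 K

Flux at the orbit: S = 1360/(7.57)² = 23.73 W m⁻².
Reference equilibrium: T_e = [S(1−α)/(4σ)]^(1/4) = 84.84 K.
ΔF = −(S/4)Δα = −(23.73/4)×(-0.034) = 0.2017 W m⁻².
The Planck feedback parameter is 4σT_e³ = 0.1385 W m⁻²/K.
So ΔT₀ = 0.2017/0.1385 = 1.46 K.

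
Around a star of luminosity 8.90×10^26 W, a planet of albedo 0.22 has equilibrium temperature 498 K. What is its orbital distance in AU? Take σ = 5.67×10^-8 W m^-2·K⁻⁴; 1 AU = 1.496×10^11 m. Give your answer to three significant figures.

The flux needed for this T is 4σT⁴/(1−0.22) = 17880 W m^-2.
S = L/(4πd²) → d = √(L/4πS) = √(8.90×10^26/(4π·17880)) = 6.293×10^10 m = 0.4207 AU.

0.421 AU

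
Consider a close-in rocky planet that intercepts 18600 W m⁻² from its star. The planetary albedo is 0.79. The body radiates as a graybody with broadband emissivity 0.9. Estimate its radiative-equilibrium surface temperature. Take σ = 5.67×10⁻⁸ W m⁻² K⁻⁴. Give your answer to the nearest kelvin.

The planet absorbs (1−α)S over its disc πR² and re-emits over 4πR², so the mean absorbed flux is (1−0.79)·18600/4 = 976.5 W m⁻².
Radiative balance εσT⁴ = 976.5 gives T = [976.5/(0.9·σ)]^(1/4) = 371.9 K.

372 K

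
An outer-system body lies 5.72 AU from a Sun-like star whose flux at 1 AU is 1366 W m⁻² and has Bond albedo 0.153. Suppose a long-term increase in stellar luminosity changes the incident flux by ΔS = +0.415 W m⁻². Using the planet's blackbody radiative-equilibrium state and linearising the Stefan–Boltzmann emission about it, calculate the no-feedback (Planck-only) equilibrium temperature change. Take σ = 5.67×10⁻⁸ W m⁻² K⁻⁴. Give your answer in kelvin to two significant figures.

Irradiance scales as 1/d², so S = 1366 W m⁻² × (1/5.72)² = 41.75 W m⁻².
Reference equilibrium: T_e = [S(1−α)/(4σ)]^(1/4) = 111.7 K.
TOA radiative forcing: ΔF = (1−α)ΔS/4 = 0.847·(+0.415)/4 = 0.08788 W m⁻².
Linearising σT⁴ gives d(σT⁴)/dT = 4σT_e³ = 0.3165 W m⁻² per K.
ΔT₀ = ΔF/λ_P = 0.08788/0.3165 = 0.278 K.

0.28 K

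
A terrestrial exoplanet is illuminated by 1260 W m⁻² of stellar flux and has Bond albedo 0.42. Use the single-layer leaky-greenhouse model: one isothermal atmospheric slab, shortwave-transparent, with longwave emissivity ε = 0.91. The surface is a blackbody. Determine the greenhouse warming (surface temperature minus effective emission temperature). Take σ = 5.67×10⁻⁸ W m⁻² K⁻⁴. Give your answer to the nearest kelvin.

39 kelvin

The planet radiates to space at T_e = [S(1−α)/(4σ)]^(1/4) = 238.3 K.
For a single slab of emissivity ε, T_s⁴ = 2T_e⁴/(2−ε); thus T_s = 238.3·(1.835)^(1/4) = 277.3 K.
T_s − T_e = 277.3 − 238.3 = 39.04 K.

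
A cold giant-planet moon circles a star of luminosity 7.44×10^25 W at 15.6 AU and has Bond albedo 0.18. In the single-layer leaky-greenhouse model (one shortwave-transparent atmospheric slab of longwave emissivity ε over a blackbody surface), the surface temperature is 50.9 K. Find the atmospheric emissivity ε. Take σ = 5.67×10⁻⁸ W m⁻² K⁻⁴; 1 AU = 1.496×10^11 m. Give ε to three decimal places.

d = 15.6 × 1.496×10^11 m = 2.334×10^12 m.
Spreading L over a sphere of radius d: S = 7.44×10^25/(4π·2.33×10^12²) = 1.087 W m⁻².
Effective temperature: T_e = [S(1−α)/(4σ)]^(1/4) = 44.53 K.
Inverting T_s⁴ = 2T_e⁴/(2−ε): (T_e/T_s)⁴ = 0.5855, so ε = 2(1 − 0.5855) = 0.8289.

0.829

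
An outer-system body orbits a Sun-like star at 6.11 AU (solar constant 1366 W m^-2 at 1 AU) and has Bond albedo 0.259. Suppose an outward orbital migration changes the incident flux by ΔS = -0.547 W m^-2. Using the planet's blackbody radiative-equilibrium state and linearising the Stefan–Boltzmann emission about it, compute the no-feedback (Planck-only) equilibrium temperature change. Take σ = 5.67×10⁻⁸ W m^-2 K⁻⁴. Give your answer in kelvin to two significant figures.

Flux at the orbit: S = 1366/(6.11)² = 36.59 W m^-2.
The baseline emission temperature is T_e = 104.6 K.
ΔF = Δ[S(1−α)]/4 = (1−0.259)·-0.547/4 = -0.1013 W m^-2.
Linearising σT⁴ gives d(σT⁴)/dT = 4σT_e³ = 0.2593 W m^-2 per K.
So ΔT₀ = -0.1013/0.2593 = -0.391 K.

-0.39 K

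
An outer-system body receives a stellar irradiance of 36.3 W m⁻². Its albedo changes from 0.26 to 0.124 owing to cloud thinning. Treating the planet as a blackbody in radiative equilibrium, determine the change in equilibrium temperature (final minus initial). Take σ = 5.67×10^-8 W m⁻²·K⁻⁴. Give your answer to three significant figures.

Initial: T₁ = [S(1−0.26)/(4σ)]^(1/4) = 104.3 K.
After:  T₂ = [36.30·0.876/(4σ)]^(1/4) = 108.8 K.
Change: 108.8 − 104.3 = 4.494 K.

4.49 K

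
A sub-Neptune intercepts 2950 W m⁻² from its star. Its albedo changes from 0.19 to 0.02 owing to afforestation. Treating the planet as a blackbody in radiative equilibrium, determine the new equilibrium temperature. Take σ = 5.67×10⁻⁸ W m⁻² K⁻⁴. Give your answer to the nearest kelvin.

336 K

With the new albedo, S(1−α₂)/4 = 722.8 W m⁻², so T₂ = 336.0 K.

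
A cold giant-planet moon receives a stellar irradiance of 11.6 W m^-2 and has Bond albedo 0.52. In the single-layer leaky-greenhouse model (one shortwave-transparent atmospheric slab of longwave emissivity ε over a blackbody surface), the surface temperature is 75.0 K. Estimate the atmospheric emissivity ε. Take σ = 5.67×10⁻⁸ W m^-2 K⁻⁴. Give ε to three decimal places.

0.448

Effective temperature: T_e = [S(1−α)/(4σ)]^(1/4) = 70.39 K.
T_s⁴ = T_e⁴·2/(2−ε) → ε = 2 − 2(T_e/T_s)⁴ = 2 − 2·(70.39/75.0)⁴ = 0.4482.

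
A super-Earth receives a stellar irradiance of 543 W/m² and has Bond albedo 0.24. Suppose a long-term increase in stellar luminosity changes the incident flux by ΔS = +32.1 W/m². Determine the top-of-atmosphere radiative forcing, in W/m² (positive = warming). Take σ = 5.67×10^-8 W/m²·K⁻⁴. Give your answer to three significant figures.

6.10 W/m²

ΔF = Δ[S(1−α)]/4 = (1−0.24)·+32.1/4 = 6.099 W/m².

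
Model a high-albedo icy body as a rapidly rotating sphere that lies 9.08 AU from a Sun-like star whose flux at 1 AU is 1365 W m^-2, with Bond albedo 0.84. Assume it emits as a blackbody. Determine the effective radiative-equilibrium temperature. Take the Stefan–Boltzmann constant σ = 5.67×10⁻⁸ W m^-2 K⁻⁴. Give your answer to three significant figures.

By the inverse-square law, S = 1365/9.08² = 16.56 W m^-2.
Averaging over the sphere, the absorbed flux is S(1−α)/4 = 0.6622 W m^-2.
In equilibrium σT⁴ equals this, so T = 58.46 K.

58.5 K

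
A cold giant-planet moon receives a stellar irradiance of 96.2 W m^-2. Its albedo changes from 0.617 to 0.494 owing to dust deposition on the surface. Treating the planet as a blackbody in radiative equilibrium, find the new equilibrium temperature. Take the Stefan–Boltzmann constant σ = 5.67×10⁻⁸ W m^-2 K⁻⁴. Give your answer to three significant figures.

With the new albedo, S(1−α₂)/4 = 12.17 W m^-2, so T₂ = 121.0 K.

121 K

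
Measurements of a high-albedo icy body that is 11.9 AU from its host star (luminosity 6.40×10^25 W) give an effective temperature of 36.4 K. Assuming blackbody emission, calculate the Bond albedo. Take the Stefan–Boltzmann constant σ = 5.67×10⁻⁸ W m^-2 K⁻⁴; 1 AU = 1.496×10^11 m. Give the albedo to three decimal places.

d = 11.9 × 1.496×10^11 m = 1.780×10^12 m.
Spreading L over a sphere of radius d: S = 6.40×10^25/(4π·1.78×10^12²) = 1.607 W m^-2.
Energy balance: S(1−α)/4 = σT⁴, so 1−α = 4σT⁴/S.
4σT⁴ = 4·5.67×10⁻⁸·(36.4)⁴ = 0.3982 W m^-2.
Hence α = 1 − 0.3982/1.607 = 0.7522.

0.752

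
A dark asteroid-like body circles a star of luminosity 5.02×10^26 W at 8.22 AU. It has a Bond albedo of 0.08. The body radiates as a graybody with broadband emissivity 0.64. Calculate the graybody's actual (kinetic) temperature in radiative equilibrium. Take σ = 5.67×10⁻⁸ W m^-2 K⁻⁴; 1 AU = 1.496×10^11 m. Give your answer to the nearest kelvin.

114 K

d = 8.22 × 1.496×10^11 m = 1.230×10^12 m.
S = L/(4πd²) = 26.42 W m^-2.
Averaging over the sphere, the absorbed flux is S(1−α)/4 = 6.076 W m^-2.
Radiative balance εσT⁴ = 6.076 gives T = [6.076/(0.64·σ)]^(1/4) = 113.8 K.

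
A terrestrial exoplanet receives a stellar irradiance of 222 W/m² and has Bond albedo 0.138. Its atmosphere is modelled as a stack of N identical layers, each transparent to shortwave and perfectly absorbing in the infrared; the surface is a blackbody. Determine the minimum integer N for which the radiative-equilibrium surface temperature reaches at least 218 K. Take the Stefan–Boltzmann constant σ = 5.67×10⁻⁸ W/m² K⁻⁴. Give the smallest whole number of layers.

The effective emission temperature is T_e = [S(1−α)/(4σ)]^¼ = 170.4 K.
Since T_s⁴ = (N+1)T_e⁴, we need N ≥ (T_s/T_e)⁴ − 1 = 1.677.
Rounding up, N = 2.

2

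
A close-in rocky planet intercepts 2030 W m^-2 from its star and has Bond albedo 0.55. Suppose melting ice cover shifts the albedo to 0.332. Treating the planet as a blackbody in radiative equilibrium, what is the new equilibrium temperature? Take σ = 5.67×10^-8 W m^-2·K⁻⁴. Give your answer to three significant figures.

278 K

With the new albedo, S(1−α₂)/4 = 339.0 W m^-2, so T₂ = 278.1 K.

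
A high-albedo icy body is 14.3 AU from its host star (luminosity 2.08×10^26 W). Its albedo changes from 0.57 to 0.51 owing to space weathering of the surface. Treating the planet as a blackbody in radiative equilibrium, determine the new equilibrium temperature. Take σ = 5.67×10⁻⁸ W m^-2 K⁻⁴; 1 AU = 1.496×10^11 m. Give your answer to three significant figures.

Orbital distance: d = 14.3 AU = 2.139×10^12 m.
Spreading L over a sphere of radius d: S = 2.08×10^26/(4π·2.14×10^12²) = 3.617 W m^-2.
New equilibrium: T₂ = [(1−0.51)·3.617/(4σ)]^(1/4) = 52.87 K.

52.9 kelvin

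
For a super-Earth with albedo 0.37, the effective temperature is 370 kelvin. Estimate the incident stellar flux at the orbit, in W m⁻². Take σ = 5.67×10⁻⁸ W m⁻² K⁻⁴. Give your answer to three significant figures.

Invert the energy balance for S: S = 4σT⁴/(1−α).
The emitted flux is σT⁴ = 1063 W m⁻².
So S = 4×1063/(1−0.37) = 6747 W m⁻².

6750 W m⁻²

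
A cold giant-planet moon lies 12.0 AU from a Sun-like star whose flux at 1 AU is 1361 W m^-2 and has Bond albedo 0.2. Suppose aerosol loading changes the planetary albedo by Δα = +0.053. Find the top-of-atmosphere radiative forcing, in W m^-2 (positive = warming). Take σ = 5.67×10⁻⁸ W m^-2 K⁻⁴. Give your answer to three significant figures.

-0.125 W m^-2

Flux at the orbit: S = 1361/(12.0)² = 9.451 W m^-2.
TOA radiative forcing: ΔF = −S·Δα/4 = −9.451·(+0.053)/4 = -0.1252 W m^-2.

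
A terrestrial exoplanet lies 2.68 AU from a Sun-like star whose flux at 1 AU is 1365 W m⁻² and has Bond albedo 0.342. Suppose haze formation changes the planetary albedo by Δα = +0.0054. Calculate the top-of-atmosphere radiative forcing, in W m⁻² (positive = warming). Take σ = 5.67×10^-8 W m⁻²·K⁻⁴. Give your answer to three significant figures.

By the inverse-square law, S = 1365/2.68² = 190.0 W m⁻².
ΔF = −(S/4)Δα = −(190.0/4)×(+0.0054) = -0.2566 W m⁻².

-0.257 W m⁻²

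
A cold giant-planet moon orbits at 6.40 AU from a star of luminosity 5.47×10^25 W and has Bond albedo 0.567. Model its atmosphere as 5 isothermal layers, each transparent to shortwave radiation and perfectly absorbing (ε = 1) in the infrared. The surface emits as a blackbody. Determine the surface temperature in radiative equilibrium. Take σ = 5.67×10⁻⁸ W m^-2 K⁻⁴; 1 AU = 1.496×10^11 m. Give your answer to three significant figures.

d = 6.40 × 1.496×10^11 m = 9.574×10^11 m.
Flux at the orbit: S = L/(4πd²) = 5.47×10^25/(4π·(9.57×10^11)²) = 4.748 W m^-2.
OLR = S(1−α)/4 = 0.5140 W m^-2; the top layer radiates at T_e = 54.87 K.
For an N-layer opaque stack, T_s⁴ = (N+1)T_e⁴, hence T_s = (6)^(1/4)×54.87 K = 85.88 K.

85.9 kelvin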